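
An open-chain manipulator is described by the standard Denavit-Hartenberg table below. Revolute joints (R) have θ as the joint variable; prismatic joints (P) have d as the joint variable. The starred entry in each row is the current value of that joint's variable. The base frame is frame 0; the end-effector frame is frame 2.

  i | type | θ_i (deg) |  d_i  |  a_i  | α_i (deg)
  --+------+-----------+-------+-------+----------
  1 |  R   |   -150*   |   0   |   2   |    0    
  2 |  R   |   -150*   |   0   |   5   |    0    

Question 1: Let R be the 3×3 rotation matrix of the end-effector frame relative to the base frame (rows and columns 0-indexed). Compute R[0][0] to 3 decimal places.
End-effector x-axis (col 0 of R) = (0.5000,0.8660,0.0000)
R[0][0] = 0.5000

0.500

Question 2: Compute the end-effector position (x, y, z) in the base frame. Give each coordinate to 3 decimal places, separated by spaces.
after link 1: o_1 = (-1.7321, -1.0000, 0.0000)
after link 2: o_2 = (0.7679, 3.3301, 0.0000)

0.768 3.330 0.000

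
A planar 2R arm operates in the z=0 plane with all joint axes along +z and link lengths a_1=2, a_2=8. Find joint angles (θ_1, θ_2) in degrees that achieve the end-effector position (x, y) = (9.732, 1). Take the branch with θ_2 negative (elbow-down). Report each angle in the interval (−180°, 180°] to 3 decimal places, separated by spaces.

cos θ_2 = (95.7118−2²−8²)/(2·2·8) = 0.8660; θ_2 = -30.0035° (elbow-down)
β = atan2(1.0000,9.7320) = 5.8668°; ψ = atan2(-4.0004,8.9280) = -24.1361°
θ_1 = β − ψ = 30.0029°

30.003 -30.004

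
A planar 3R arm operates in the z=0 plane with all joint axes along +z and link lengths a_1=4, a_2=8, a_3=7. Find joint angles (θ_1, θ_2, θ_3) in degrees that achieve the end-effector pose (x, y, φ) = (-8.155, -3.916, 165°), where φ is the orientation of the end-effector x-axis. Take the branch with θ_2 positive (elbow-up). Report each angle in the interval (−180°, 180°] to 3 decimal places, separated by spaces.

wrist centre = target − a_3·(cos φ, sin φ) = (-1.3935, -5.7277)
cos θ_2 = (34.7488−4²−8²)/(2·4·8) = -0.7070; θ_2 = 134.9954° (elbow-up)
β = atan2(-5.7277,-1.3935) = -103.6740°; ψ = atan2(5.6573,-1.6564) = 106.3194°
θ_1 = β − ψ = -209.9935°
θ_3 = φ − θ_1 − θ_2 = -120.0019° (wrapped to (-180°,180°])

150.007 134.995 -120.002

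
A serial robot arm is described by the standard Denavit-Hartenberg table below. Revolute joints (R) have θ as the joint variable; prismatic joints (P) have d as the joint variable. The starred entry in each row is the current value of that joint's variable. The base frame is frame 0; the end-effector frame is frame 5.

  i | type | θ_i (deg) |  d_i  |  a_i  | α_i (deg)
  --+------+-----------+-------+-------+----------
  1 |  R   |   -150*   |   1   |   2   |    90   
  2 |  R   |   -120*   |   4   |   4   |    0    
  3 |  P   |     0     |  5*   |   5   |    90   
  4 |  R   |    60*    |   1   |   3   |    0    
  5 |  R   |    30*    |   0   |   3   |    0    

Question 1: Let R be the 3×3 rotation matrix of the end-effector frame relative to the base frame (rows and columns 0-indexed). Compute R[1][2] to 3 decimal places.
0.433

End-effector z-axis (col 2 of R) = (0.7500,0.4330,0.5000)
R[1][2] = 0.4330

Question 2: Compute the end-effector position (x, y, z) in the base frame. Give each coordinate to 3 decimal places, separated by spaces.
after link 1: o_1 = (-1.7321, -1.0000, 1.0000)
after link 2: o_2 = (-2.0000, 3.4641, -2.4641)
after link 3: o_3 = (-2.3349, 9.0442, -6.7942)
after link 4: o_4 = (-2.2345, 12.1022, -7.5933)
after link 5: o_5 = (-3.7345, 14.7003, -7.5933)

-3.734 14.700 -7.593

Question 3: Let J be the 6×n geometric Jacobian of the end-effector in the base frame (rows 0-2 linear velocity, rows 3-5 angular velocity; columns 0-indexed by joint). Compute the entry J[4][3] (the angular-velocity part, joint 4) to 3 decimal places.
axis z_3 = (0.7500,0.4330,0.5000); lever o_n−o_3 = (-1.3995,5.6561,-0.7990)
cross product → J_v[:, 3] = (-3.1740,-0.1005,4.8481)
J_ω[:, 3] = z_3
entry J[4][3] = 0.4330

0.433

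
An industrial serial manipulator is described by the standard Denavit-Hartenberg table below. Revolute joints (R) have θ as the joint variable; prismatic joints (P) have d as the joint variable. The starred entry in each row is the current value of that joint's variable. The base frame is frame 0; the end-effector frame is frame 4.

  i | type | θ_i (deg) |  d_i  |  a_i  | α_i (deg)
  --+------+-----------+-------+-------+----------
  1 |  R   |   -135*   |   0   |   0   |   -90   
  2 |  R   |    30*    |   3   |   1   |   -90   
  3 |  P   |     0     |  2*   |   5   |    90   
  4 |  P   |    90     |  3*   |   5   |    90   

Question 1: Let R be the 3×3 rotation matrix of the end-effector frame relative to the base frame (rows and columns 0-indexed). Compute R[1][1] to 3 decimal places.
End-effector y-axis (col 1 of R) = (0.7071,-0.7071,0.0000)
R[1][1] = -0.7071

-0.707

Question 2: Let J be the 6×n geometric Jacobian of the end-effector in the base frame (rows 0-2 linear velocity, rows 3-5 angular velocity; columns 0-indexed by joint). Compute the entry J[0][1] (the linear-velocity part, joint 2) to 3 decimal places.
6.408

axis z_1 = (0.7071,-0.7071,0.0000); lever o_n−o_1 = (3.0433,-5.4420,-9.0622)
cross product → J_v[:, 1] = (6.4079,6.4079,-1.6962)
J_ω[:, 1] = z_1
entry J[0][1] = 6.4079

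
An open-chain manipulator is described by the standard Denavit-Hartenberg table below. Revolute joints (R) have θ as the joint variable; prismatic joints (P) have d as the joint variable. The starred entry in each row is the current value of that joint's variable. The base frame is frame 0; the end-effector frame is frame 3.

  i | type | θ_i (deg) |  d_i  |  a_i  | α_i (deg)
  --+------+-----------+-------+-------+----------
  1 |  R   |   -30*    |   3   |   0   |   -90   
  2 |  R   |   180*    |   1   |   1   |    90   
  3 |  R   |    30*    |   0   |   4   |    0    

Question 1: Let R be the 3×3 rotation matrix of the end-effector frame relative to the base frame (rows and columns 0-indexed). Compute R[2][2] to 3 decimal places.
End-effector z-axis (col 2 of R) = (0.0000,0.0000,-1.0000)
R[2][2] = -1.0000

-1.000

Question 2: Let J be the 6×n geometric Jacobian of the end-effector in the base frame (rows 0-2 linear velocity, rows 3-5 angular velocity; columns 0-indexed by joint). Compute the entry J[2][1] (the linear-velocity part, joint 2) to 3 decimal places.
4.464

axis z_1 = (0.5000,0.8660,0.0000); lever o_n−o_1 = (-2.3660,4.8301,0.0000)
cross product → J_v[:, 1] = (-0.0000,-0.0000,4.4641)
J_ω[:, 1] = z_1
entry J[2][1] = 4.4641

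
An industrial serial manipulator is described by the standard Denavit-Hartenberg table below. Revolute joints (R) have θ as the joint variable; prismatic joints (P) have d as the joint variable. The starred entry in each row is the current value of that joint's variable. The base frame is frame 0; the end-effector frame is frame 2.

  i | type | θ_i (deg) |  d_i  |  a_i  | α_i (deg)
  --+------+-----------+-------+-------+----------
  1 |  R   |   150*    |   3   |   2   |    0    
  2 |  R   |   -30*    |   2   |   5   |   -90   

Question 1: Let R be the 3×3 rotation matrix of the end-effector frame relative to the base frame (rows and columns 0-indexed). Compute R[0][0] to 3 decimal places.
End-effector x-axis (col 0 of R) = (-0.5000,0.8660,0.0000)
R[0][0] = -0.5000

-0.500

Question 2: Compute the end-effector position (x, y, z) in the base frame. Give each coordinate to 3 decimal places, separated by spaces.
after link 1: o_1 = (-1.7321, 1.0000, 3.0000)
after link 2: o_2 = (-4.2321, 5.3301, 5.0000)

-4.232 5.330 5.000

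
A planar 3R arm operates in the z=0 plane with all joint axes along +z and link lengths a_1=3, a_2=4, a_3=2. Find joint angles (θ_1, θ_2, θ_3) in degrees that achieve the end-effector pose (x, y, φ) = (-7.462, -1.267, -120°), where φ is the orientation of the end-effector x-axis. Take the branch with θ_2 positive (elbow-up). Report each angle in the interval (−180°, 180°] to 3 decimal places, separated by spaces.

150.003 44.989 45.007

wrist centre = target − a_3·(cos φ, sin φ) = (-6.4620, 0.4651)
cos θ_2 = (41.9737−3²−4²)/(2·3·4) = 0.7072; θ_2 = 44.9894° (elbow-up)
β = atan2(0.4651,-6.4620) = 175.8837°; ψ = atan2(2.8279,5.8290) = 25.8802°
θ_1 = β − ψ = 150.0035°
θ_3 = φ − θ_1 − θ_2 = 45.0072° (wrapped to (-180°,180°])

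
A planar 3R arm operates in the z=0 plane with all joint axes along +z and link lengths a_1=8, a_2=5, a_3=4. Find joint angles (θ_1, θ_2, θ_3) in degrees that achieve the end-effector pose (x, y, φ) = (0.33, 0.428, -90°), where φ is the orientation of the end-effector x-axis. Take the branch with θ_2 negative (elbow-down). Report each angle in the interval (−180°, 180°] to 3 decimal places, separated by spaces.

wrist centre = target − a_3·(cos φ, sin φ) = (0.3300, 4.4280)
cos θ_2 = (19.7161−8²−5²)/(2·8·5) = -0.8660; θ_2 = -150.0027° (elbow-down)
β = atan2(4.4280,0.3300) = 85.7379°; ψ = atan2(-2.4998,3.6698) = -34.2623°
θ_1 = β − ψ = 120.0001°
θ_3 = φ − θ_1 − θ_2 = -59.9974° (wrapped to (-180°,180°])

120.000 -150.003 -59.997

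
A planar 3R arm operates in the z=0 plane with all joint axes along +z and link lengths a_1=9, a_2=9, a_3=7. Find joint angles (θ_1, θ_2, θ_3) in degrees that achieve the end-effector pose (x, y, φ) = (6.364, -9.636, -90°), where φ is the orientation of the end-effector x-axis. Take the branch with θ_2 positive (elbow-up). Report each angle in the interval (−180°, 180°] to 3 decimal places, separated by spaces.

-90.000 135.000 -135.000

wrist centre = target − a_3·(cos φ, sin φ) = (6.3640, -2.6360)
cos θ_2 = (47.4490−9²−9²)/(2·9·9) = -0.7071; θ_2 = 134.9999° (elbow-up)
β = atan2(-2.6360,6.3640) = -22.4996°; ψ = atan2(6.3640,2.6361) = 67.4999°
θ_1 = β − ψ = -89.9995°
θ_3 = φ − θ_1 − θ_2 = -135.0004° (wrapped to (-180°,180°])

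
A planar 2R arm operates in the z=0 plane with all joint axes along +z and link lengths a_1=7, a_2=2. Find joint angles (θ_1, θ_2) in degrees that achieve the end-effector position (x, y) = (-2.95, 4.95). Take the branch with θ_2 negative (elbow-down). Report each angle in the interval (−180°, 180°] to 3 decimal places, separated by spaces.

cos θ_2 = (33.2050−7²−2²)/(2·7·2) = -0.7070; θ_2 = -134.9885° (elbow-down)
β = atan2(4.9500,-2.9500) = 120.7932°; ψ = atan2(-1.4145,5.5861) = -14.2097°
θ_1 = β − ψ = 135.0029°

135.003 -134.988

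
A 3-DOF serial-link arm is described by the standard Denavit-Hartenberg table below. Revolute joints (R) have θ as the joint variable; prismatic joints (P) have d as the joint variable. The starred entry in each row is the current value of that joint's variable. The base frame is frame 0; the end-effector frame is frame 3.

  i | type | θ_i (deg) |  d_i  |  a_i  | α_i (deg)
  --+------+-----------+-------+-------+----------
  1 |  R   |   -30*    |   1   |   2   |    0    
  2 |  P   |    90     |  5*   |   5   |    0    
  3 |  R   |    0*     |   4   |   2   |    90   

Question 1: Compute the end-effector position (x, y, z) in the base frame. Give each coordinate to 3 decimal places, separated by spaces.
5.232 5.062 10.000

after link 1: o_1 = (1.7321, -1.0000, 1.0000)
after link 2: o_2 = (4.2321, 3.3301, 6.0000)
after link 3: o_3 = (5.2321, 5.0622, 10.0000)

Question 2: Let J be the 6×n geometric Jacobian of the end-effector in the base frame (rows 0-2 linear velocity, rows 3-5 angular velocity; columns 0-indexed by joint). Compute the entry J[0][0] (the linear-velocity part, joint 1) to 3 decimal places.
-5.062

axis z_0 = ẑ; lever o_n−o_0 = (5.2321,5.0622,10.0000)
cross product → J_v[:, 0] = (-5.0622,5.2321,0.0000)
J_ω[:, 0] = z_0
entry J[0][0] = -5.0622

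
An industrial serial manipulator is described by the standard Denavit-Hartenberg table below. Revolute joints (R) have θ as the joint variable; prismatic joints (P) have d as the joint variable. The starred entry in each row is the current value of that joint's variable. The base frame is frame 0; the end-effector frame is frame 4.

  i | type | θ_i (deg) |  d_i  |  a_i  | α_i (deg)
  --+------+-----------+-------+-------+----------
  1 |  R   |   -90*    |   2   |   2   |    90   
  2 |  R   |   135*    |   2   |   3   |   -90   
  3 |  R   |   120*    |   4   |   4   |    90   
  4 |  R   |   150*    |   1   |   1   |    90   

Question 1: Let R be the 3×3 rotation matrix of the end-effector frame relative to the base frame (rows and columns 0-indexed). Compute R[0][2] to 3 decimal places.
End-effector z-axis (col 2 of R) = (0.4330,0.4356,-0.7891)
R[0][2] = 0.4330

0.433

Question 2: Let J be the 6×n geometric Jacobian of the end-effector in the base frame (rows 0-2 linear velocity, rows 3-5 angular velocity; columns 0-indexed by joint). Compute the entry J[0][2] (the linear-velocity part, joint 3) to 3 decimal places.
axis z_2 = (-0.0000,0.7071,-0.7071); lever o_n−o_2 = (3.2141,2.6863,-3.6776)
cross product → J_v[:, 2] = (-0.7010,-2.2727,-2.2727)
J_ω[:, 2] = z_2
entry J[0][2] = -0.7010

-0.701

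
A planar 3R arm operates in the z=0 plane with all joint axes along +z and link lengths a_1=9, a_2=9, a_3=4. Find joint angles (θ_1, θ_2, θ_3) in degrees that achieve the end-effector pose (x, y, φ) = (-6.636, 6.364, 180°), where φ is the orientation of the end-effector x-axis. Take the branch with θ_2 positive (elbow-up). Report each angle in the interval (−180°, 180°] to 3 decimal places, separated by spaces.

wrist centre = target − a_3·(cos φ, sin φ) = (-2.6360, 6.3640)
cos θ_2 = (47.4490−9²−9²)/(2·9·9) = -0.7071; θ_2 = 134.9999° (elbow-up)
β = atan2(6.3640,-2.6360) = 112.4996°; ψ = atan2(6.3640,2.6361) = 67.4999°
θ_1 = β − ψ = 44.9996°
θ_3 = φ − θ_1 − θ_2 = 0.0005° (wrapped to (-180°,180°])

45.000 135.000 0.000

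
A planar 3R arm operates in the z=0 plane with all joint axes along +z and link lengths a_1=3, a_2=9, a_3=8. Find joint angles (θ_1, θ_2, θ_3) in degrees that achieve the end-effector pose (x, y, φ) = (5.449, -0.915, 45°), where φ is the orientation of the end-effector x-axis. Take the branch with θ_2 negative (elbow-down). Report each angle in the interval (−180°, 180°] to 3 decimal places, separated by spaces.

45.008 -150.005 149.997

wrist centre = target − a_3·(cos φ, sin φ) = (-0.2079, -6.5719)
cos θ_2 = (43.2325−3²−9²)/(2·3·9) = -0.8661; θ_2 = -150.0046° (elbow-down)
β = atan2(-6.5719,-0.2079) = -91.8115°; ψ = atan2(-4.4994,-4.7946) = -136.8193°
θ_1 = β − ψ = 45.0078°
θ_3 = φ − θ_1 − θ_2 = 149.9968° (wrapped to (-180°,180°])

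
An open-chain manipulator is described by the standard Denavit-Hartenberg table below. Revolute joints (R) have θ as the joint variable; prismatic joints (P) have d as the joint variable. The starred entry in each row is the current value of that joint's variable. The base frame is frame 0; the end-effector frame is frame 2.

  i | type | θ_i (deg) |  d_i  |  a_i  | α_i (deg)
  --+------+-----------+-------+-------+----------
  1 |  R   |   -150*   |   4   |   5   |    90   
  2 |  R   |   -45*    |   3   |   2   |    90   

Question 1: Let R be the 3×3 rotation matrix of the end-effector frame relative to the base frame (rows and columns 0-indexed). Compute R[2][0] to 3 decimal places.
-0.707

End-effector x-axis (col 0 of R) = (-0.6124,-0.3536,-0.7071)
R[2][0] = -0.7071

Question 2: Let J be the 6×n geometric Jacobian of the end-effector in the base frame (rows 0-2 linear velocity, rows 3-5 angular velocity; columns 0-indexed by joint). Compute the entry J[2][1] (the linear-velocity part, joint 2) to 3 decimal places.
axis z_1 = (-0.5000,0.8660,0.0000); lever o_n−o_1 = (-2.7247,1.8910,-1.4142)
cross product → J_v[:, 1] = (-1.2247,-0.7071,1.4142)
J_ω[:, 1] = z_1
entry J[2][1] = 1.4142

1.414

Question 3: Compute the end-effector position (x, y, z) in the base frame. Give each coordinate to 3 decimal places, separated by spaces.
-7.055 -0.609 2.586

after link 1: o_1 = (-4.3301, -2.5000, 4.0000)
after link 2: o_2 = (-7.0549, -0.6090, 2.5858)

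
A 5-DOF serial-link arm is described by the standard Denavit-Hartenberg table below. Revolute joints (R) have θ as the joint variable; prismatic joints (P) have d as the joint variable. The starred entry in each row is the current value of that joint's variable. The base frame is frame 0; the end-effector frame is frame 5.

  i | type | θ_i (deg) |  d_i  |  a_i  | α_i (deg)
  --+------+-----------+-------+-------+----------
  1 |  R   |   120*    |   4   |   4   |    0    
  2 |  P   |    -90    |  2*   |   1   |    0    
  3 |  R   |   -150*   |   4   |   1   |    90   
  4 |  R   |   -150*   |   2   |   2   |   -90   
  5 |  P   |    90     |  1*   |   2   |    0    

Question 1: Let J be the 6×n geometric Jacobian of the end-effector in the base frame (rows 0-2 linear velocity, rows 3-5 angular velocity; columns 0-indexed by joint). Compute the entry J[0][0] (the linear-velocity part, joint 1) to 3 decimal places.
axis z_0 = ẑ; lever o_n−o_0 = (-1.0179,4.1651,8.1340)
cross product → J_v[:, 0] = (-4.1651,-1.0179,0.0000)
J_ω[:, 0] = z_0
entry J[0][0] = -4.1651

-4.165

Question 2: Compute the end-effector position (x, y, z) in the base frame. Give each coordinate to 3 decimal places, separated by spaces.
-1.018 4.165 8.134

after link 1: o_1 = (-2.0000, 3.4641, 4.0000)
after link 2: o_2 = (-1.1340, 3.9641, 6.0000)
after link 3: o_3 = (-1.6340, 3.0981, 10.0000)
after link 4: o_4 = (-2.5000, 5.5981, 9.0000)
after link 5: o_5 = (-1.0179, 4.1651, 8.1340)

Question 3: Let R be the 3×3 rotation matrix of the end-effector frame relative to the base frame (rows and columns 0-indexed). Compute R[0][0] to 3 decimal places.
0.866

End-effector x-axis (col 0 of R) = (0.8660,-0.5000,-0.0000)
R[0][0] = 0.8660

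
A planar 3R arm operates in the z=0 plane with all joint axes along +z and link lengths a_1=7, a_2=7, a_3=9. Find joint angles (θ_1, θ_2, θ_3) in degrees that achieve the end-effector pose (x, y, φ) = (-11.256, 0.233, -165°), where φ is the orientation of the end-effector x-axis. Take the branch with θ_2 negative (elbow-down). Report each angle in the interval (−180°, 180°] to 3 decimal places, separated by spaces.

-149.999 -149.996 134.995

wrist centre = target − a_3·(cos φ, sin φ) = (-2.5627, 2.5624)
cos θ_2 = (13.1330−7²−7²)/(2·7·7) = -0.8660; θ_2 = -149.9959° (elbow-down)
β = atan2(2.5624,-2.5627) = 135.0033°; ψ = atan2(-3.5004,0.9381) = -74.9980°
θ_1 = β − ψ = 210.0013°
θ_3 = φ − θ_1 − θ_2 = 134.9946° (wrapped to (-180°,180°])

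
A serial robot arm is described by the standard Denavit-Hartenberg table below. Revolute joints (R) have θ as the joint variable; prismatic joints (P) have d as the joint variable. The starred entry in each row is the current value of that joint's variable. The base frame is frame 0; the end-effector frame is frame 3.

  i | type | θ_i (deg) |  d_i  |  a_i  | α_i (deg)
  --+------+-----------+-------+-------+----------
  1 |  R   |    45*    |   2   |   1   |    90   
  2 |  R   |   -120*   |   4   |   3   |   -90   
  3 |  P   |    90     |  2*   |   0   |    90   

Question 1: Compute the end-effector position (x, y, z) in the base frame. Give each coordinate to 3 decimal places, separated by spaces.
after link 1: o_1 = (0.7071, 0.7071, 2.0000)
after link 2: o_2 = (2.4749, -3.1820, -0.5981)
after link 3: o_3 = (3.6996, -1.9572, -1.5981)

3.700 -1.957 -1.598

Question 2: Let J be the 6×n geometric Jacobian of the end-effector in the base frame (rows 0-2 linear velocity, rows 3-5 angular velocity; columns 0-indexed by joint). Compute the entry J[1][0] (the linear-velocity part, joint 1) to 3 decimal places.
axis z_0 = ẑ; lever o_n−o_0 = (3.6996,-1.9572,-1.5981)
cross product → J_v[:, 0] = (1.9572,3.6996,-0.0000)
J_ω[:, 0] = z_0
entry J[1][0] = 3.6996

3.700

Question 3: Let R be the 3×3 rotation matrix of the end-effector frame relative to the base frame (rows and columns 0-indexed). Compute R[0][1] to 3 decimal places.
0.612

End-effector y-axis (col 1 of R) = (0.6124,0.6124,-0.5000)
R[0][1] = 0.6124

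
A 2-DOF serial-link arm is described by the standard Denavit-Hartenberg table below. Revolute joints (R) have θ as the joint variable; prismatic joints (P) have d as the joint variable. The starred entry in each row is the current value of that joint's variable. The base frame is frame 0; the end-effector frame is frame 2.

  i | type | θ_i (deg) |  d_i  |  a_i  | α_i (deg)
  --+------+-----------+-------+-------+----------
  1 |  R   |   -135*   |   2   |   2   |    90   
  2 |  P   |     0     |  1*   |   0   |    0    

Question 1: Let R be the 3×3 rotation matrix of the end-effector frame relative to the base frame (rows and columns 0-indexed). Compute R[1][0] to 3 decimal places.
-0.707

End-effector x-axis (col 0 of R) = (-0.7071,-0.7071,0.0000)
R[1][0] = -0.7071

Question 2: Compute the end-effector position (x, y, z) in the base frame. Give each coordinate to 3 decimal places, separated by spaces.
-2.121 -0.707 2.000

after link 1: o_1 = (-1.4142, -1.4142, 2.0000)
after link 2: o_2 = (-2.1213, -0.7071, 2.0000)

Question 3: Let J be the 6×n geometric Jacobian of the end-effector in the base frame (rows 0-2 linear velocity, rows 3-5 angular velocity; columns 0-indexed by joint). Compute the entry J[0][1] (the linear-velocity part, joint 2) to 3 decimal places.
-0.707

prismatic axis z_1 = (-0.7071,0.7071,0.0000)
J_v[:, 1] = z_1; J_ω[:, 1] = (0,0,0)
entry J[0][1] = -0.7071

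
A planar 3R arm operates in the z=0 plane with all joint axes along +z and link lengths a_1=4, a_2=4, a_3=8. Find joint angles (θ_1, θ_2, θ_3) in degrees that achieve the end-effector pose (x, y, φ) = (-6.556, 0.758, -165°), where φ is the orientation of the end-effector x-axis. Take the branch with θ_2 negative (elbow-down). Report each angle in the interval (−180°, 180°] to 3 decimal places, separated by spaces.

wrist centre = target − a_3·(cos φ, sin φ) = (1.1714, 2.8286)
cos θ_2 = (9.3729−4²−4²)/(2·4·4) = -0.7071; θ_2 = -134.9992° (elbow-down)
β = atan2(2.8286,1.1714) = 67.5038°; ψ = atan2(-2.8285,1.1716) = -67.4996°
θ_1 = β − ψ = 135.0034°
θ_3 = φ − θ_1 − θ_2 = -165.0042° (wrapped to (-180°,180°])

135.003 -134.999 -165.004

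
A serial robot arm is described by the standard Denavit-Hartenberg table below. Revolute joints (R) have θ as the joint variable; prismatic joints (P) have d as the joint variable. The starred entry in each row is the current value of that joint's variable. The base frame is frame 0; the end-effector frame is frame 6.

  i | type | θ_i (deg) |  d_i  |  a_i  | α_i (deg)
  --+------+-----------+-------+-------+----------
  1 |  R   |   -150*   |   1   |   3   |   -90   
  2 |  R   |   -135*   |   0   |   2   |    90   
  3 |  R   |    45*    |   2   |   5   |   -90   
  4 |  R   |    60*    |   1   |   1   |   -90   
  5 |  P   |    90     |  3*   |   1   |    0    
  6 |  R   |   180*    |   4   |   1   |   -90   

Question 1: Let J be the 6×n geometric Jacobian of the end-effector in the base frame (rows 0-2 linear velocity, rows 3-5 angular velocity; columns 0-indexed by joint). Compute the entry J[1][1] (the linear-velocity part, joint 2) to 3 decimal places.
-1.153

axis z_1 = (0.5000,-0.8660,0.0000); lever o_n−o_1 = (-0.7458,-0.7881,2.3062)
cross product → J_v[:, 1] = (-1.9972,-1.1531,-1.0399)
J_ω[:, 1] = z_1
entry J[1][1] = -1.1531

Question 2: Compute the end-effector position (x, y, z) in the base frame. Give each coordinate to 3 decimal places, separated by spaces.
after link 1: o_1 = (-2.5981, -1.5000, 1.0000)
after link 2: o_2 = (-1.3733, -0.7929, 2.4142)
after link 3: o_3 = (3.7842, -1.8976, 3.5000)
after link 4: o_4 = (3.5677, -3.2474, 3.8624)
after link 5: o_5 = (0.6851, -1.9739, 4.1240)
after link 6: o_6 = (-3.3439, -2.2881, 3.3062)

-3.344 -2.288 3.306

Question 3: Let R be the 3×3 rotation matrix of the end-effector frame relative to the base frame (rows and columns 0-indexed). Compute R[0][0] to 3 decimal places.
-0.079

End-effector x-axis (col 0 of R) = (-0.0795,-0.8624,-0.5000)
R[0][0] = -0.0795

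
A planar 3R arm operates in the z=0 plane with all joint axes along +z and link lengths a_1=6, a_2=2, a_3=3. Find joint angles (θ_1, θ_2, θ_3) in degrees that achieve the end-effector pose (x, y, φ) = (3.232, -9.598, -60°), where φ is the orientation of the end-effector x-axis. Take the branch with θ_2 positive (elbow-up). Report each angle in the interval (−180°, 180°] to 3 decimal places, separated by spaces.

wrist centre = target − a_3·(cos φ, sin φ) = (1.7320, -6.9999)
cos θ_2 = (51.9988−6²−2²)/(2·6·2) = 0.4999; θ_2 = 60.0034° (elbow-up)
β = atan2(-6.9999,1.7320) = -76.1024°; ψ = atan2(1.7321,6.9999) = 13.8985°
θ_1 = β − ψ = -90.0009°
θ_3 = φ − θ_1 − θ_2 = -30.0025° (wrapped to (-180°,180°])

-90.001 60.003 -30.003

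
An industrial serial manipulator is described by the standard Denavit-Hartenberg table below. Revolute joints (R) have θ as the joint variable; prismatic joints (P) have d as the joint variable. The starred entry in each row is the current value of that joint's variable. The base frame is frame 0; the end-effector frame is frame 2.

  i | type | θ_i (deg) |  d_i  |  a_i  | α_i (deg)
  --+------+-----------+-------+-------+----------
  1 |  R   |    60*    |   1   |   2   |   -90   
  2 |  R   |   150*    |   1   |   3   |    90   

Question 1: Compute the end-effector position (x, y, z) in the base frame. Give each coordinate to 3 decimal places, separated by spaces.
-1.165 -0.018 -0.500

after link 1: o_1 = (1.0000, 1.7321, 1.0000)
after link 2: o_2 = (-1.1651, -0.0179, -0.5000)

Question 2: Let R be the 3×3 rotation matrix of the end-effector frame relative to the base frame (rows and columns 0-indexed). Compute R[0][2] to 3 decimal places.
0.250

End-effector z-axis (col 2 of R) = (0.2500,0.4330,-0.8660)
R[0][2] = 0.2500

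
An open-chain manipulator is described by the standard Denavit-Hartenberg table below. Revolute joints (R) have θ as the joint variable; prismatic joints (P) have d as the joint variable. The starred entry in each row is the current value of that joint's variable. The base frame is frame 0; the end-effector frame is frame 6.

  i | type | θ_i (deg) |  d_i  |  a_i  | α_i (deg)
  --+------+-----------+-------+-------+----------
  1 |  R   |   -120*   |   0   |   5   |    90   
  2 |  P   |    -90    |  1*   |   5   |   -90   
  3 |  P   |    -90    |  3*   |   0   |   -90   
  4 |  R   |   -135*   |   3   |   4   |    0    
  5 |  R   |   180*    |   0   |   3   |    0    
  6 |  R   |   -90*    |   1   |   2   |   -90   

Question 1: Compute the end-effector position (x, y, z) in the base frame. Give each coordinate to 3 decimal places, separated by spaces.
after link 1: o_1 = (-2.5000, -4.3301, 0.0000)
after link 2: o_2 = (-3.3660, -3.8301, -5.0000)
after link 3: o_3 = (-4.8660, -6.4282, -5.0000)
after link 4: o_4 = (-3.8307, -10.2919, -8.0000)
after link 5: o_5 = (-4.6072, -7.3941, -8.0000)
after link 6: o_6 = (-6.5391, -7.9118, -9.0000)

-6.539 -7.912 -9.000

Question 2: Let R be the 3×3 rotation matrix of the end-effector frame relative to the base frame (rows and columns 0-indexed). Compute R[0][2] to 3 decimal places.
End-effector z-axis (col 2 of R) = (-0.2588,0.9659,-0.0000)
R[0][2] = -0.2588

-0.259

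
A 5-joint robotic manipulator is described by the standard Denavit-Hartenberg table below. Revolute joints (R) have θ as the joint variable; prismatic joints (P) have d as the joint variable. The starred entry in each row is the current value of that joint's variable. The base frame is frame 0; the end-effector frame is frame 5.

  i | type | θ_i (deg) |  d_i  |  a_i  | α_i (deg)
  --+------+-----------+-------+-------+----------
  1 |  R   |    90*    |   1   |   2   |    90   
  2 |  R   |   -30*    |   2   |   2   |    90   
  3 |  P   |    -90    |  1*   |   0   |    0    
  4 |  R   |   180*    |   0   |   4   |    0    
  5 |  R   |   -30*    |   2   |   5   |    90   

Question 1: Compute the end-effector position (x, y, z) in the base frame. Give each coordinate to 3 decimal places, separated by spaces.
10.330 4.397 -3.848

after link 1: o_1 = (0.0000, 2.0000, 1.0000)
after link 2: o_2 = (2.0000, 3.7321, 0.0000)
after link 3: o_3 = (2.0000, 3.2321, -0.8660)
after link 4: o_4 = (6.0000, 3.2321, -0.8660)
after link 5: o_5 = (10.3301, 4.3971, -3.8481)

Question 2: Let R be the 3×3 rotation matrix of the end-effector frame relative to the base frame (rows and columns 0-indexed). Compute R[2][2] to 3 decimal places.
End-effector z-axis (col 2 of R) = (-0.5000,0.7500,-0.4330)
R[2][2] = -0.4330

-0.433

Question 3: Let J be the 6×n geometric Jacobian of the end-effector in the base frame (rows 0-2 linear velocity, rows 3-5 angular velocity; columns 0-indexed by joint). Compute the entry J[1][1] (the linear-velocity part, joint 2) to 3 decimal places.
axis z_1 = (1.0000,-0.0000,0.0000); lever o_n−o_1 = (10.3301,2.3971,-4.8481)
cross product → J_v[:, 1] = (0.0000,4.8481,2.3971)
J_ω[:, 1] = z_1
entry J[1][1] = 4.8481

4.848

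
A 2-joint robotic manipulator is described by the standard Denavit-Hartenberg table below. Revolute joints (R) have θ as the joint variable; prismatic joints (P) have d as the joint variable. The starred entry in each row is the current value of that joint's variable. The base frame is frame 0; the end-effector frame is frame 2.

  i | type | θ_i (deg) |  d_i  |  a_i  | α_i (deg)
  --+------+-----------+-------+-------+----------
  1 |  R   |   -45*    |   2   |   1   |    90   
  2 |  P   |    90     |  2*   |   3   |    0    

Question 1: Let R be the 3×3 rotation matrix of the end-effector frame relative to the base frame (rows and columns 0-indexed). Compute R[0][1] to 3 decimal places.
-0.707

End-effector y-axis (col 1 of R) = (-0.7071,0.7071,0.0000)
R[0][1] = -0.7071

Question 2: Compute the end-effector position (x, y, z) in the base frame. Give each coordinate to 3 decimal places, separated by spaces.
-0.707 -2.121 5.000

after link 1: o_1 = (0.7071, -0.7071, 2.0000)
after link 2: o_2 = (-0.7071, -2.1213, 5.0000)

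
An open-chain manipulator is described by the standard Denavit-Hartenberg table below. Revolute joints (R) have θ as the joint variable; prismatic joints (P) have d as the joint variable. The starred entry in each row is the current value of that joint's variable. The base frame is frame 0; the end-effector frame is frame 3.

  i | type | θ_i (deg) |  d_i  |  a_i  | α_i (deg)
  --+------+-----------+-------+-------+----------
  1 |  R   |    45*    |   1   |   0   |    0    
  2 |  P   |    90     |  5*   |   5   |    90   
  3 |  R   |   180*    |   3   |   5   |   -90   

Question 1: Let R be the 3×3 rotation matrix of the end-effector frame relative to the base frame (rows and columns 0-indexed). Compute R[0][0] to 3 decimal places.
End-effector x-axis (col 0 of R) = (0.7071,-0.7071,0.0000)
R[0][0] = 0.7071

0.707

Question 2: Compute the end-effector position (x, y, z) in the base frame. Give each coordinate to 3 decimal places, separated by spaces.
after link 1: o_1 = (0.0000, 0.0000, 1.0000)
after link 2: o_2 = (-3.5355, 3.5355, 6.0000)
after link 3: o_3 = (2.1213, 2.1213, 6.0000)

2.121 2.121 6.000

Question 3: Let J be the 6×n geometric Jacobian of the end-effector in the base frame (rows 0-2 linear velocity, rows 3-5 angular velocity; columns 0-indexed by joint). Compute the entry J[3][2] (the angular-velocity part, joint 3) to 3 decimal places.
axis z_2 = (0.7071,0.7071,0.0000); lever o_n−o_2 = (5.6569,-1.4142,0.0000)
cross product → J_v[:, 2] = (0.0000,-0.0000,-5.0000)
J_ω[:, 2] = z_2
entry J[3][2] = 0.7071

0.707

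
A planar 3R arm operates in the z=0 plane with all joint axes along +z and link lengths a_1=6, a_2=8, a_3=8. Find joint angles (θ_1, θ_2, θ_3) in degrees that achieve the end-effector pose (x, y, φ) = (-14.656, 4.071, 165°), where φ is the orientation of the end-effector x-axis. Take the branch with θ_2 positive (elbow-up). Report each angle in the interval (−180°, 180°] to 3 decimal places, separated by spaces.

wrist centre = target − a_3·(cos φ, sin φ) = (-6.9286, 2.0004)
cos θ_2 = (52.0072−6²−8²)/(2·6·8) = -0.4999; θ_2 = 119.9950° (elbow-up)
β = atan2(2.0004,-6.9286) = 163.8953°; ψ = atan2(6.9285,2.0006) = 73.8941°
θ_1 = β − ψ = 90.0013°
θ_3 = φ − θ_1 − θ_2 = -44.9963° (wrapped to (-180°,180°])

90.001 119.995 -44.996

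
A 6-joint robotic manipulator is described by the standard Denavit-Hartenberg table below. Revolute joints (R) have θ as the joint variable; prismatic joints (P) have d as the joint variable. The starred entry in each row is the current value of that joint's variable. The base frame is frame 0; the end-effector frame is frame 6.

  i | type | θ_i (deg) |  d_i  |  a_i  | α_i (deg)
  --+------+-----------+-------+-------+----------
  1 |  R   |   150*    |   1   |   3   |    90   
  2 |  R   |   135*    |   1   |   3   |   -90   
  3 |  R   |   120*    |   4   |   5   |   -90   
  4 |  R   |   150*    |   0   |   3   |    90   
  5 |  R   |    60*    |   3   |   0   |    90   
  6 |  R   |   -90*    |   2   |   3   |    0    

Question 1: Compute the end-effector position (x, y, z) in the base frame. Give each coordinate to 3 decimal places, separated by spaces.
after link 1: o_1 = (-2.5981, 1.5000, 1.0000)
after link 2: o_2 = (-0.2610, 1.3054, 3.1213)
after link 3: o_3 = (-1.5075, -2.9750, -1.4749)
after link 4: o_4 = (-0.5055, -0.9554, 0.5043)
after link 5: o_5 = (-3.2053, -0.8966, 1.8111)
after link 6: o_6 = (0.3533, -0.5285, 2.2594)

0.353 -0.529 2.259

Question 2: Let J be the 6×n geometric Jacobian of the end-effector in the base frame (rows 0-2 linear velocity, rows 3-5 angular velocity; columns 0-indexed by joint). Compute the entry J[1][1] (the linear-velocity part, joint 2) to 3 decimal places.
axis z_1 = (0.5000,0.8660,0.0000); lever o_n−o_1 = (2.9513,-2.0285,1.2594)
cross product → J_v[:, 1] = (1.0907,-0.6297,-3.5702)
J_ω[:, 1] = z_1
entry J[1][1] = -0.6297

-0.630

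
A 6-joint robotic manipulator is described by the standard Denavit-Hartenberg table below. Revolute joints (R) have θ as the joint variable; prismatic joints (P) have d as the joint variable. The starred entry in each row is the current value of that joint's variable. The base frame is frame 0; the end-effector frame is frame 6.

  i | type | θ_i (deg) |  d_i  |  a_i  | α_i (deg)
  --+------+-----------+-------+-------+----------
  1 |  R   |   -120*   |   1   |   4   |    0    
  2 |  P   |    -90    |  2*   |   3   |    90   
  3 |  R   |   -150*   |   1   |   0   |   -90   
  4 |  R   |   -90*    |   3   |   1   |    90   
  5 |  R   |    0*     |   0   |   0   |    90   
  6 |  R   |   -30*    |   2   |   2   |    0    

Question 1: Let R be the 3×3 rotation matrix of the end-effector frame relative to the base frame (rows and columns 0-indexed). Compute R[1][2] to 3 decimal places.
End-effector z-axis (col 2 of R) = (0.4330,-0.2500,0.8660)
R[1][2] = -0.2500

-0.250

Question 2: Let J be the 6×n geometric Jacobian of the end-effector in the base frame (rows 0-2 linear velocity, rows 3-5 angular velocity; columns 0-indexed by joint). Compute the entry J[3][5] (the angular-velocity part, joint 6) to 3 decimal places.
axis z_5 = (0.4330,-0.2500,0.8660); lever o_n−o_5 = (2.4821,0.5670,1.2321)
cross product → J_v[:, 5] = (-0.7990,1.6160,0.8660)
J_ω[:, 5] = z_5
entry J[3][5] = 0.4330

0.433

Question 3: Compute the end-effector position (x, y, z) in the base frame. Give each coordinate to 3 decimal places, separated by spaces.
-2.415 1.085 1.634

after link 1: o_1 = (-2.0000, -3.4641, 1.0000)
after link 2: o_2 = (-4.5981, -1.9641, 3.0000)
after link 3: o_3 = (-4.0981, -1.0981, 3.0000)
after link 4: o_4 = (-4.8971, 0.5179, 0.4019)
after link 5: o_5 = (-4.8971, 0.5179, 0.4019)
after link 6: o_6 = (-2.4151, 1.0849, 1.6340)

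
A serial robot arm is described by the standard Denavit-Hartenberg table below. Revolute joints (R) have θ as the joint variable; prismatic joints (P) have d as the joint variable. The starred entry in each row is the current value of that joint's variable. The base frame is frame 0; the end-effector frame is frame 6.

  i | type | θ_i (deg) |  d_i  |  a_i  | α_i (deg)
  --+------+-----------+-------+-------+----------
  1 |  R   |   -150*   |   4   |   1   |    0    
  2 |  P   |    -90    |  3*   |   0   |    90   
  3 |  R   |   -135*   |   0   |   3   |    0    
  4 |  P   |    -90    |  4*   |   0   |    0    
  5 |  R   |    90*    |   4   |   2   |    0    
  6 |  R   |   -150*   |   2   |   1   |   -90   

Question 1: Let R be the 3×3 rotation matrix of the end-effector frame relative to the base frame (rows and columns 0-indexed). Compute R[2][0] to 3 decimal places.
0.966

End-effector x-axis (col 0 of R) = (-0.1294,0.2241,0.9659)
R[2][0] = 0.9659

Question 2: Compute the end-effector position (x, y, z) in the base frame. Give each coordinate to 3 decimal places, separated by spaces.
9.433 1.662 4.430

after link 1: o_1 = (-0.8660, -0.5000, 4.0000)
after link 2: o_2 = (-0.8660, -0.5000, 7.0000)
after link 3: o_3 = (0.1946, -2.3371, 4.8787)
after link 4: o_4 = (3.6587, -0.3371, 4.8787)
after link 5: o_5 = (7.8299, 0.4381, 3.4645)
after link 6: o_6 = (9.4326, 1.6623, 4.4304)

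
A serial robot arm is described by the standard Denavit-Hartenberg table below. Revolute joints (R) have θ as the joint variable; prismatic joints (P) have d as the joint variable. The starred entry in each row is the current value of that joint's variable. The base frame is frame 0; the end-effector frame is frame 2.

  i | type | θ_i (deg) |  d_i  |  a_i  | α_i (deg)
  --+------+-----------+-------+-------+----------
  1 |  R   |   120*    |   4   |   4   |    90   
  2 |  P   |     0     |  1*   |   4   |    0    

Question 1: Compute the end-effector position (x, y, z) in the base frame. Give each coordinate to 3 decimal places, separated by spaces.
after link 1: o_1 = (-2.0000, 3.4641, 4.0000)
after link 2: o_2 = (-3.1340, 7.4282, 4.0000)

-3.134 7.428 4.000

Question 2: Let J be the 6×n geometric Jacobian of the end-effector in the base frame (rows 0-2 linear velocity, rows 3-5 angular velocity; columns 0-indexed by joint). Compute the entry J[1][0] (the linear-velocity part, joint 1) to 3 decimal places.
axis z_0 = ẑ; lever o_n−o_0 = (-3.1340,7.4282,4.0000)
cross product → J_v[:, 0] = (-7.4282,-3.1340,0.0000)
J_ω[:, 0] = z_0
entry J[1][0] = -3.1340

-3.134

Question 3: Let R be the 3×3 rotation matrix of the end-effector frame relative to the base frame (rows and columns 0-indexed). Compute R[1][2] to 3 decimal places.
0.500

End-effector z-axis (col 2 of R) = (0.8660,0.5000,0.0000)
R[1][2] = 0.5000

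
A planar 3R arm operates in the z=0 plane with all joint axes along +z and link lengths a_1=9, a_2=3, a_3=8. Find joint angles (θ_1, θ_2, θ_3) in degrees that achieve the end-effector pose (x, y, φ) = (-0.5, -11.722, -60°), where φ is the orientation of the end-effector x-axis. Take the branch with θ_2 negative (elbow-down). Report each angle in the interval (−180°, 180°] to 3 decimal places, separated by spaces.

-120.005 -150.009 -149.986

wrist centre = target − a_3·(cos φ, sin φ) = (-4.5000, -4.7938)
cos θ_2 = (43.2305−9²−3²)/(2·9·3) = -0.8661; θ_2 = -150.0088° (elbow-down)
β = atan2(-4.7938,-4.5000) = -133.1894°; ψ = atan2(-1.4996,6.4017) = -13.1839°
θ_1 = β − ψ = -120.0055°
θ_3 = φ − θ_1 − θ_2 = -149.9857° (wrapped to (-180°,180°])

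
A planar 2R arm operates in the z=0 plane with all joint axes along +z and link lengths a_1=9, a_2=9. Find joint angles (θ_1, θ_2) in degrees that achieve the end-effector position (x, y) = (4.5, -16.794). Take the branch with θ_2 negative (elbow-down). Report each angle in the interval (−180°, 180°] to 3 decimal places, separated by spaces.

cos θ_2 = (302.2884−9²−9²)/(2·9·9) = 0.8660; θ_2 = -30.0054° (elbow-down)
β = atan2(-16.7940,4.5000) = -74.9998°; ψ = atan2(-4.5007,16.7938) = -15.0027°
θ_1 = β − ψ = -59.9971°

-59.997 -30.005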